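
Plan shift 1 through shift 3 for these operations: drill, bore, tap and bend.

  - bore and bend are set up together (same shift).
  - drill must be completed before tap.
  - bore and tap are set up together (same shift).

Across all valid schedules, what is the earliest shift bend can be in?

shift 2

Bend must be in the same shift as tap, which can't be before shift 2, so bend is at least shift 2.
bend at shift 2 is achievable: drill in shift 1, bend in shift 2, tap in shift 2, bore in shift 2.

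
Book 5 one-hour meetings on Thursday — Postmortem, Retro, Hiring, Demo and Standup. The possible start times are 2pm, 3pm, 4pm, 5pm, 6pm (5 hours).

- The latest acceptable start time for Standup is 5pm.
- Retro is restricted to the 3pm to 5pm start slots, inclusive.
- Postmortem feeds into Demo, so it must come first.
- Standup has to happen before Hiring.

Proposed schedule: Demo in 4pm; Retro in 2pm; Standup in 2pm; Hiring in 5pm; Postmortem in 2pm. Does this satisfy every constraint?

Standup has to happen before Hiring — holds.
Postmortem feeds into Demo, so it must come first — holds.
The latest acceptable start time for Standup is 5pm — holds.
Retro is restricted to the 3pm to 5pm start slots, inclusive — violated.

No — it violates: Retro is restricted to the 3pm to 5pm start slots, inclusive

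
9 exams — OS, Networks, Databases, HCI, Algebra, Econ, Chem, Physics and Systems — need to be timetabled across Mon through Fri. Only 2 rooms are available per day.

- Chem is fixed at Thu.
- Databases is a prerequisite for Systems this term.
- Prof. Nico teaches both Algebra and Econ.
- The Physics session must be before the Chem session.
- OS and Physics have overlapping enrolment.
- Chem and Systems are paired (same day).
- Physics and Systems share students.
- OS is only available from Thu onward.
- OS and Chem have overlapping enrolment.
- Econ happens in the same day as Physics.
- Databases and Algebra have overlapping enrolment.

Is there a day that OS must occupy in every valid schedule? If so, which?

Fri

OS's window is Thu–Fri.
Chem is fixed at Thu, and OS can't share a day with Chem.
So OS must be Fri.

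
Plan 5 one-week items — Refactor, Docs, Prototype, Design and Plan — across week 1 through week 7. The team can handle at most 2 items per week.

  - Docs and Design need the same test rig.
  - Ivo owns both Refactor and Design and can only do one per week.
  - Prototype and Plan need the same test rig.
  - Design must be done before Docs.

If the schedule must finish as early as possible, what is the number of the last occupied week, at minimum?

The precedence chain requires at least 2 distinct weeks.
With at most 2 per week and 5 tasks, at least 3 weeks are needed.
3 works (last occupied week: week 3): for example Docs -> week 2; Refactor -> week 2; Design -> week 1; Prototype -> week 1; Plan -> week 3.

3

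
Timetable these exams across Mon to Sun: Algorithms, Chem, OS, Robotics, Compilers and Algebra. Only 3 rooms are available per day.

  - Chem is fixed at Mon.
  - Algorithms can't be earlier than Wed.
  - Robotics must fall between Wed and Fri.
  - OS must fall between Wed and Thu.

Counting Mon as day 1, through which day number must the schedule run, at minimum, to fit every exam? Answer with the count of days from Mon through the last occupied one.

3

With at most 3 per day and 6 exams, at least 2 days are needed.
Algorithms can't be placed before Wed — that is day 3 counting from Mon — so the schedule must run through at least 3 days.
3 works (last occupied day: Wed): for example Chem -> Mon, Robotics -> Wed, Algebra -> Mon, OS -> Wed, Algorithms -> Wed, Compilers -> Mon.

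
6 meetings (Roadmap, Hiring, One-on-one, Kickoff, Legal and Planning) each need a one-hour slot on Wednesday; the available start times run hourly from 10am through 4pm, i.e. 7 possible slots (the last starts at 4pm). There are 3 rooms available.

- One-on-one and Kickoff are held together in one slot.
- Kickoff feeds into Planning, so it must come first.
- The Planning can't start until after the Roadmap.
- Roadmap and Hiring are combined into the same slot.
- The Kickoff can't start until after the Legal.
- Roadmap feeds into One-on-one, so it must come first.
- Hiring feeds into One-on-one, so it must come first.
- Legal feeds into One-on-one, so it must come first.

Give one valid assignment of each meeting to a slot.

Planning in 12pm; Legal in 10am; Roadmap in 10am; Kickoff in 11am; Hiring in 10am; One-on-one in 11am

Checking: Roadmap(10am) before Planning(12pm); Legal(10am) before One-on-one(11am); Roadmap(10am) before One-on-one(11am); Hiring(10am) before One-on-one(11am); Legal(10am) before Kickoff(11am); Kickoff(11am) before Planning(12pm); One-on-one = Kickoff = 11am; Roadmap = Hiring = 10am; max 3 per slot (cap 3).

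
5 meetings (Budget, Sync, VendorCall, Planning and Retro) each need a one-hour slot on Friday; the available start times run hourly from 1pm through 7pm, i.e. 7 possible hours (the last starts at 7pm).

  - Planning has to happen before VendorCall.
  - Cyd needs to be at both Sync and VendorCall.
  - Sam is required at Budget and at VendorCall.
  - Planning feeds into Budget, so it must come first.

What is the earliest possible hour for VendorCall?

2pm

Precedence pushes VendorCall to at least 2pm.
VendorCall at 2pm is achievable: VendorCall -> 2pm, Retro -> 1pm, Budget -> 3pm, Sync -> 1pm, Planning -> 1pm.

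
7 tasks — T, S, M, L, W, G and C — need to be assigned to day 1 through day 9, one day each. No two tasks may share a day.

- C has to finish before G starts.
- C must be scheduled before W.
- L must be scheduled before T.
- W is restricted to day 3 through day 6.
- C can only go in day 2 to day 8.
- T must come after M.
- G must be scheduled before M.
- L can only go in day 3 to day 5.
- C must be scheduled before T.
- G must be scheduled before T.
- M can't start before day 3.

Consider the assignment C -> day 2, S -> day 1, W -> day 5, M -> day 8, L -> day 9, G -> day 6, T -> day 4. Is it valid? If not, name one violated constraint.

No — it violates: L must be scheduled before T

M can't start before day 3 — holds.
No two tasks may share a day — holds.
C must be scheduled before T — holds.
C must be scheduled before W — holds.
C has to finish before G starts — holds.
C can only go in day 2 to day 8 — holds.
L must be scheduled before T — violated.
W is restricted to day 3 through day 6 — holds.
L can only go in day 3 to day 5 — violated.
G must be scheduled before T — violated.
T must come after M — violated.
G must be scheduled before M — holds.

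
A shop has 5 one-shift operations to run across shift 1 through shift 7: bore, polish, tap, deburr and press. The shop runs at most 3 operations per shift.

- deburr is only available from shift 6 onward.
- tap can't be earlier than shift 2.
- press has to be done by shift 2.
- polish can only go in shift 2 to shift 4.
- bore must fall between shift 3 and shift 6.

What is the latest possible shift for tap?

Tap is available from shift 2.
tap at shift 7 is achievable: tap=shift 7; bore=shift 3; deburr=shift 6; polish=shift 2; press=shift 1.

shift 7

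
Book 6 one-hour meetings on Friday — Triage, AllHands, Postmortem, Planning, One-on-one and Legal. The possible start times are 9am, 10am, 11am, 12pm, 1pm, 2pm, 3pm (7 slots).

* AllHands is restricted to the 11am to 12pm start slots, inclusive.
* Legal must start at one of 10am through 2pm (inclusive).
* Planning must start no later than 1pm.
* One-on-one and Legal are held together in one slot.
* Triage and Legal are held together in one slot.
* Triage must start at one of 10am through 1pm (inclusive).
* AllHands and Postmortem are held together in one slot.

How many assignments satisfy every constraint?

Splitting on Triage: it can be 10am (10), 11am (10), 12pm (10), 1pm (10). Listing each branch's schedules as (AllHands, Postmortem, Planning, One-on-one, Legal):
Triage=10am: (11am,11am,9am,10am,10am) (11am,11am,10am,10am,10am) (11am,11am,11am,10am,10am) (11am,11am,12pm,10am,10am) (11am,11am,1pm,10am,10am) (12pm,12pm,9am,10am,10am) (12pm,12pm,10am,10am,10am) (12pm,12pm,11am,10am,10am) (12pm,12pm,12pm,10am,10am) (12pm,12pm,1pm,10am,10am) — 10.
Triage=11am: (11am,11am,9am,11am,11am) (11am,11am,10am,11am,11am) (11am,11am,11am,11am,11am) (11am,11am,12pm,11am,11am) (11am,11am,1pm,11am,11am) (12pm,12pm,9am,11am,11am) (12pm,12pm,10am,11am,11am) (12pm,12pm,11am,11am,11am) (12pm,12pm,12pm,11am,11am) (12pm,12pm,1pm,11am,11am) — 10.
Triage=12pm: (11am,11am,9am,12pm,12pm) (11am,11am,10am,12pm,12pm) (11am,11am,11am,12pm,12pm) (11am,11am,12pm,12pm,12pm) (11am,11am,1pm,12pm,12pm) (12pm,12pm,9am,12pm,12pm) (12pm,12pm,10am,12pm,12pm) (12pm,12pm,11am,12pm,12pm) (12pm,12pm,12pm,12pm,12pm) (12pm,12pm,1pm,12pm,12pm) — 10.
Triage=1pm: (11am,11am,9am,1pm,1pm) (11am,11am,10am,1pm,1pm) (11am,11am,11am,1pm,1pm) (11am,11am,12pm,1pm,1pm) (11am,11am,1pm,1pm,1pm) (12pm,12pm,9am,1pm,1pm) (12pm,12pm,10am,1pm,1pm) (12pm,12pm,11am,1pm,1pm) (12pm,12pm,12pm,1pm,1pm) (12pm,12pm,1pm,1pm,1pm) — 10.
Summing: 10 + 10 + 10 + 10 = 40.

40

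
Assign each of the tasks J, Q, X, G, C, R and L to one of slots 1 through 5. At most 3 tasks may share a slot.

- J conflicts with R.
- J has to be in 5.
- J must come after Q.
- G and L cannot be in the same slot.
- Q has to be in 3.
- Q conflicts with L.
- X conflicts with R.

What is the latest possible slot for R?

R at 4 is achievable: X -> 1; R -> 4; L -> 2; J -> 5; C -> 1; G -> 1; Q -> 3.
Nothing later works — the conflict and capacity constraints rule out every slot after 4.

4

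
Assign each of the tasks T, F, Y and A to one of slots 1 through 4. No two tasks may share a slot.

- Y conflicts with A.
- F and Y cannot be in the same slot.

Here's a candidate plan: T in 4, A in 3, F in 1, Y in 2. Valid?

Y conflicts with A — holds.
No two tasks may share a slot — holds.
F and Y cannot be in the same slot — holds.

Valid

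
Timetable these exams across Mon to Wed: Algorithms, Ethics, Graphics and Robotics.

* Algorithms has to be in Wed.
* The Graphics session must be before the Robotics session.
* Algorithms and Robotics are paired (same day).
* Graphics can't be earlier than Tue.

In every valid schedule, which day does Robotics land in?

Precedence pushes Robotics to at least Wed.
So Robotics is pinned to Wed.

Wed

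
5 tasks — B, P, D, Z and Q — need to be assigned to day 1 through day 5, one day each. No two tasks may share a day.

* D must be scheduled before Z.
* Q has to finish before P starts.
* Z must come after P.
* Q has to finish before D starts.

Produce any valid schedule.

Q -> day 1, B -> day 5, P -> day 2, D -> day 3, Z -> day 4

Checking: P(day 2) before Z(day 4); Q(day 1) before D(day 3); D(day 3) before Z(day 4); Q(day 1) before P(day 2); max 1 per day (cap 1).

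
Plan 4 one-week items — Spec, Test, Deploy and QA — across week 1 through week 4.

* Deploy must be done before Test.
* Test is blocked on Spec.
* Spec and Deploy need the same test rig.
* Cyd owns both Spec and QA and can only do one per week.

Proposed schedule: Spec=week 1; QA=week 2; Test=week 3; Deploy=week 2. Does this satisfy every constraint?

Yes

Test is blocked on Spec — holds.
Cyd owns both Spec and QA and can only do one per week — holds.
Deploy must be done before Test — holds.
Spec and Deploy need the same test rig — holds.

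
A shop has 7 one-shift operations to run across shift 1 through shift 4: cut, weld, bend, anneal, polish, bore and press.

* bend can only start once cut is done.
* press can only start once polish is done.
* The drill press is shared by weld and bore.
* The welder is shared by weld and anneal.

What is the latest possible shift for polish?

shift 3

Downstream work caps polish at shift 3.
polish at shift 3 is achievable: polish -> shift 3, bend -> shift 2, weld -> shift 1, cut -> shift 1, anneal -> shift 2, press -> shift 4, bore -> shift 2.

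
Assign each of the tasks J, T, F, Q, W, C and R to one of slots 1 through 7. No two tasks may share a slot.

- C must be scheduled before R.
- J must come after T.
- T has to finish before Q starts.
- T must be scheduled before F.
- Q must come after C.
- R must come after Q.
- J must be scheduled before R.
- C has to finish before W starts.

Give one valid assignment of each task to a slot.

R -> 5, W -> 7, Q -> 3, T -> 1, F -> 6, C -> 2, J -> 4

Checking: T(1) before J(4); C(2) before Q(3); T(1) before Q(3); T(1) before F(6); Q(3) before R(5); C(2) before R(5); C(2) before W(7); J(4) before R(5); max 1 per slot (cap 1).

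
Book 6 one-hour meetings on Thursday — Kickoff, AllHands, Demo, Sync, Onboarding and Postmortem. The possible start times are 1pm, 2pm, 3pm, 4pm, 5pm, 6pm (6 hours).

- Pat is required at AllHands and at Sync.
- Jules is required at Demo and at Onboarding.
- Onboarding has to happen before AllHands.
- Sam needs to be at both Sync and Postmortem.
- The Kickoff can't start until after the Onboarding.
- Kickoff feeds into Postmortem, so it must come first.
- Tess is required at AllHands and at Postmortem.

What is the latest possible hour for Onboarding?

4pm

Downstream work caps Onboarding at 4pm.
Onboarding at 4pm is achievable: Demo -> 1pm, Sync -> 1pm, Kickoff -> 5pm, Onboarding -> 4pm, Postmortem -> 6pm, AllHands -> 5pm.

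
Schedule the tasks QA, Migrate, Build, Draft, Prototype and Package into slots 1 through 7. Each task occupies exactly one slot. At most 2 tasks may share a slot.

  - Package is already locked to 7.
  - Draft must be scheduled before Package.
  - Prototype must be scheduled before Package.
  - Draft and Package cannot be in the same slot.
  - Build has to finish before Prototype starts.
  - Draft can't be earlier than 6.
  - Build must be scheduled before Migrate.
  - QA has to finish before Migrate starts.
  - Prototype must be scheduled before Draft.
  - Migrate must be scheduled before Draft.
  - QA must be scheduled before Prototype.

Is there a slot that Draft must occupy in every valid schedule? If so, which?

6

Draft's window is 6–7.
Package is fixed at 7, and Draft can't share a slot with Package.
So Draft must be 6.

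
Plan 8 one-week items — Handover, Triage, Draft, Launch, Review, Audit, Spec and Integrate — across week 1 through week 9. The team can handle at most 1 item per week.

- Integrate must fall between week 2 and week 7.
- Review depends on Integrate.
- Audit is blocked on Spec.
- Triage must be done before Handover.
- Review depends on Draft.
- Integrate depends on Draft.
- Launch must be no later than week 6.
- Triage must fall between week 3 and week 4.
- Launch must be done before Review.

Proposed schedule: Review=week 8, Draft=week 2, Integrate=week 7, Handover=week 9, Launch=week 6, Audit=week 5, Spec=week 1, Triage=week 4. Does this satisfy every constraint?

Integrate must fall between week 2 and week 7 — holds.
Review depends on Integrate — holds.
Triage must be done before Handover — holds.
Integrate depends on Draft — holds.
Launch must be done before Review — holds.
Audit is blocked on Spec — holds.
Launch must be no later than week 6 — holds.
Triage must fall between week 3 and week 4 — holds.
The team can handle at most 1 item per week — holds.
Review depends on Draft — holds.

Valid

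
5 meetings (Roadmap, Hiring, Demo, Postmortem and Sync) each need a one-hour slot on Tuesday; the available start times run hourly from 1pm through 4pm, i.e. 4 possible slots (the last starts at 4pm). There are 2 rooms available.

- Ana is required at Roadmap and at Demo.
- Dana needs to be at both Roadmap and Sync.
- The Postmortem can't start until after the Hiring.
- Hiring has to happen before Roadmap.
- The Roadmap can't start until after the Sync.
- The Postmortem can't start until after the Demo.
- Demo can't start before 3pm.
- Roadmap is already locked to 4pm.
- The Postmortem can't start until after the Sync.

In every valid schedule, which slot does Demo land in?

3pm

Demo's window is 3pm–4pm.
Roadmap is fixed at 4pm, and Demo can't share a slot with Roadmap.
So Demo must be 3pm.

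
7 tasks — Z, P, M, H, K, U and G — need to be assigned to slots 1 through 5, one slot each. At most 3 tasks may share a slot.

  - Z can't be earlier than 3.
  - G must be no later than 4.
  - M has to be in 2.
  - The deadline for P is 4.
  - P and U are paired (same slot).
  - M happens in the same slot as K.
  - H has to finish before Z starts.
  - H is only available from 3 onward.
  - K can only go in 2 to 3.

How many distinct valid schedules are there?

32

Splitting on Z: it can be 4 (10), 5 (22). Listing each branch's schedules as (P, M, H, K, U, G):
Z=4: (1,2,3,2,1,1) (1,2,3,2,1,2) (1,2,3,2,1,3) (1,2,3,2,1,4) (3,2,3,2,3,1) (3,2,3,2,3,2) (3,2,3,2,3,4) (4,2,3,2,4,1) (4,2,3,2,4,2) (4,2,3,2,4,3) — 10.
Z=5: (1,2,3,2,1,1) (1,2,3,2,1,2) (1,2,3,2,1,3) (1,2,3,2,1,4) (1,2,4,2,1,1) (1,2,4,2,1,2) (1,2,4,2,1,3) (1,2,4,2,1,4) (3,2,3,2,3,1) (3,2,3,2,3,2) (3,2,3,2,3,4) (3,2,4,2,3,1) (3,2,4,2,3,2) (3,2,4,2,3,3) (3,2,4,2,3,4) (4,2,3,2,4,1) (4,2,3,2,4,2) (4,2,3,2,4,3) (4,2,3,2,4,4) (4,2,4,2,4,1) (4,2,4,2,4,2) (4,2,4,2,4,3) — 22.
Summing: 10 + 22 = 32.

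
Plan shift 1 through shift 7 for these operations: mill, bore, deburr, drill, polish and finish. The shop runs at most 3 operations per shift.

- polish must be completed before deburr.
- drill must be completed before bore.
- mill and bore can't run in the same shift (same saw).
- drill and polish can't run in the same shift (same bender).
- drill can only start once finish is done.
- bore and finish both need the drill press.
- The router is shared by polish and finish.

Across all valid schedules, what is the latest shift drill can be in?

shift 6

Precedence pushes drill to at least shift 2; downstream work caps drill at shift 6.
drill at shift 6 is achievable: polish=shift 1, finish=shift 2, deburr=shift 2, mill=shift 1, drill=shift 6, bore=shift 7.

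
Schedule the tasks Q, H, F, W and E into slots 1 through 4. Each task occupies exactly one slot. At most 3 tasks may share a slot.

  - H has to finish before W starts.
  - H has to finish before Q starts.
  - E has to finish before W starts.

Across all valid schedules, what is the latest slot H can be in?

3

Downstream work caps H at 3.
H at 3 is achievable: Q -> 4, H -> 3, E -> 1, W -> 4, F -> 1.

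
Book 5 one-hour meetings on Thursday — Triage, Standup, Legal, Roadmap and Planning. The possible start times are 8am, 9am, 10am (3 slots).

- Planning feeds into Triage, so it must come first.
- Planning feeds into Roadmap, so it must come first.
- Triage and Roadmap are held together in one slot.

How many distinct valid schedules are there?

Splitting on Triage: it can be 9am (9), 10am (18). Listing each branch's schedules as (Standup, Legal, Roadmap, Planning):
Triage=9am: (8am,8am,9am,8am) (8am,9am,9am,8am) (8am,10am,9am,8am) (9am,8am,9am,8am) (9am,9am,9am,8am) (9am,10am,9am,8am) (10am,8am,9am,8am) (10am,9am,9am,8am) (10am,10am,9am,8am) — 9.
Triage=10am: (8am,8am,10am,8am) (8am,8am,10am,9am) (8am,9am,10am,8am) (8am,9am,10am,9am) (8am,10am,10am,8am) (8am,10am,10am,9am) (9am,8am,10am,8am) (9am,8am,10am,9am) (9am,9am,10am,8am) (9am,9am,10am,9am) (9am,10am,10am,8am) (9am,10am,10am,9am) (10am,8am,10am,8am) (10am,8am,10am,9am) (10am,9am,10am,8am) (10am,9am,10am,9am) (10am,10am,10am,8am) (10am,10am,10am,9am) — 18.
Summing: 9 + 18 = 27.

27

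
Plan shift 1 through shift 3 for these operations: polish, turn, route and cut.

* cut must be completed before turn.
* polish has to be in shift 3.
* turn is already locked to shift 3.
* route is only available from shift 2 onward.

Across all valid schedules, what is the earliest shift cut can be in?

shift 1

Downstream work caps cut at shift 2.
cut at shift 1 is achievable: route -> shift 2; turn -> shift 3; cut -> shift 1; polish -> shift 3.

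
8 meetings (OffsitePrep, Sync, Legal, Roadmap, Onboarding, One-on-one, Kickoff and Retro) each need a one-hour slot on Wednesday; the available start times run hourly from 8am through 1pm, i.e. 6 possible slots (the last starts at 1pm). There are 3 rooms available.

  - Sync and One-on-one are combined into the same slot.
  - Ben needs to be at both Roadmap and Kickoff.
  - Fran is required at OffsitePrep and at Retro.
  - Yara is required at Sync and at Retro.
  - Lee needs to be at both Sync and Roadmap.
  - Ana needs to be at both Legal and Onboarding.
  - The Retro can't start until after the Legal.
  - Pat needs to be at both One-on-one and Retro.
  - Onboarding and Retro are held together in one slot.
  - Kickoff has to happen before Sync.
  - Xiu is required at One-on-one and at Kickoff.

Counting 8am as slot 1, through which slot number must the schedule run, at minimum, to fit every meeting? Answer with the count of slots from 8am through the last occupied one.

3

The precedence chain requires at least 2 distinct slots.
With at most 3 per slot and 8 meetings, at least 3 slots are needed.
3 works (last occupied slot: 10am): for example Retro -> 10am, Onboarding -> 10am, Kickoff -> 8am, Roadmap -> 10am, Sync -> 9am, One-on-one -> 9am, Legal -> 8am, OffsitePrep -> 8am.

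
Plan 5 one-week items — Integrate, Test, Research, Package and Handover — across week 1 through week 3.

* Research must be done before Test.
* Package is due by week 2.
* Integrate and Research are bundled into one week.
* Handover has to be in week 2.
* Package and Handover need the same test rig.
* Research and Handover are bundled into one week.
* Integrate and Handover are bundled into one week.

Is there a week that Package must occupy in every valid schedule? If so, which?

Package's window is week 1–week 2.
Handover is fixed at week 2, and Package can't share a week with Handover.
So Package must be week 1.

week 1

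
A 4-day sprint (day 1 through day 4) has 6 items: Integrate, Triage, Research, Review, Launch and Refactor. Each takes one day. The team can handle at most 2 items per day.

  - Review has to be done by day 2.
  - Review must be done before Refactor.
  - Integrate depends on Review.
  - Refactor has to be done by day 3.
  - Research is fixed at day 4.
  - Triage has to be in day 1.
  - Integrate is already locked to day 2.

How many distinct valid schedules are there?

5

Splitting on Launch: it can be day 2 (1), day 3 (2), day 4 (2). Listing each branch's schedules as (Integrate, Triage, Research, Review, Refactor) by day number:
Launch=day 2: (2,1,4,1,3) — 1.
Launch=day 3: (2,1,4,1,2) (2,1,4,1,3) — 2.
Launch=day 4: (2,1,4,1,2) (2,1,4,1,3) — 2.
Summing: 1 + 2 + 2 = 5.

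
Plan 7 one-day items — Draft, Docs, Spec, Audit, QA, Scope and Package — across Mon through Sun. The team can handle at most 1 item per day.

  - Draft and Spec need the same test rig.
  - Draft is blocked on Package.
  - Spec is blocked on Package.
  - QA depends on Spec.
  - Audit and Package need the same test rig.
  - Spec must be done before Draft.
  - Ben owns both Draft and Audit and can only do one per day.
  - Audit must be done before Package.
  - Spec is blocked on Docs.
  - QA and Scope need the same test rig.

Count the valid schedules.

42

Splitting on Draft: it can be Fri (6), Sat (18), Sun (18). Listing each branch's schedules as (Docs, Spec, Audit, QA, Scope, Package):
Draft=Fri: (Mon,Thu,Tue,Sat,Sun,Wed) (Mon,Thu,Tue,Sun,Sat,Wed) (Tue,Thu,Mon,Sat,Sun,Wed) (Tue,Thu,Mon,Sun,Sat,Wed) (Wed,Thu,Mon,Sat,Sun,Tue) (Wed,Thu,Mon,Sun,Sat,Tue) — 6.
Draft=Sat: (Mon,Thu,Tue,Fri,Sun,Wed) (Mon,Thu,Tue,Sun,Fri,Wed) (Mon,Fri,Tue,Sun,Wed,Thu) (Mon,Fri,Tue,Sun,Thu,Wed) (Mon,Fri,Wed,Sun,Tue,Thu) (Tue,Thu,Mon,Fri,Sun,Wed) (Tue,Thu,Mon,Sun,Fri,Wed) (Tue,Fri,Mon,Sun,Wed,Thu) (Tue,Fri,Mon,Sun,Thu,Wed) (Tue,Fri,Wed,Sun,Mon,Thu) (Wed,Thu,Mon,Fri,Sun,Tue) (Wed,Thu,Mon,Sun,Fri,Tue) (Wed,Fri,Mon,Sun,Tue,Thu) (Wed,Fri,Mon,Sun,Thu,Tue) (Wed,Fri,Tue,Sun,Mon,Thu) (Thu,Fri,Mon,Sun,Tue,Wed) (Thu,Fri,Mon,Sun,Wed,Tue) (Thu,Fri,Tue,Sun,Mon,Wed) — 18.
Draft=Sun: (Mon,Thu,Tue,Fri,Sat,Wed) (Mon,Thu,Tue,Sat,Fri,Wed) (Mon,Fri,Tue,Sat,Wed,Thu) (Mon,Fri,Tue,Sat,Thu,Wed) (Mon,Fri,Wed,Sat,Tue,Thu) (Tue,Thu,Mon,Fri,Sat,Wed) (Tue,Thu,Mon,Sat,Fri,Wed) (Tue,Fri,Mon,Sat,Wed,Thu) (Tue,Fri,Mon,Sat,Thu,Wed) (Tue,Fri,Wed,Sat,Mon,Thu) (Wed,Thu,Mon,Fri,Sat,Tue) (Wed,Thu,Mon,Sat,Fri,Tue) (Wed,Fri,Mon,Sat,Tue,Thu) (Wed,Fri,Mon,Sat,Thu,Tue) (Wed,Fri,Tue,Sat,Mon,Thu) (Thu,Fri,Mon,Sat,Tue,Wed) (Thu,Fri,Mon,Sat,Wed,Tue) (Thu,Fri,Tue,Sat,Mon,Wed) — 18.
Summing: 6 + 18 + 18 = 42.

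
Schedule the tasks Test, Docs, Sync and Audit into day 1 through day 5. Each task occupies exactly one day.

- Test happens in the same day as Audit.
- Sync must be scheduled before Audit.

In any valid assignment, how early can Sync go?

day 1

Downstream work caps Sync at day 4.
Sync at day 1 is achievable: Test -> day 2; Sync -> day 1; Audit -> day 2; Docs -> day 1.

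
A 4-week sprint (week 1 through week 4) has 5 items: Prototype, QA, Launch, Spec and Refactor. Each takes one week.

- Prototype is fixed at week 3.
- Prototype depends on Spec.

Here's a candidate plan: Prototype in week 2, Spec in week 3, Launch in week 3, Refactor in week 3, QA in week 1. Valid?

No. Prototype depends on Spec is not satisfied.

Prototype is fixed at week 3 — violated.
Prototype depends on Spec — violated.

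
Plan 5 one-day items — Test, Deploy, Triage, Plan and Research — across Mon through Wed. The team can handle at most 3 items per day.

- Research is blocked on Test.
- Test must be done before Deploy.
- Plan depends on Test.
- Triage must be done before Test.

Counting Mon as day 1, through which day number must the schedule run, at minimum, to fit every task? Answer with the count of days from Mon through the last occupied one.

The precedence chain requires at least 3 distinct days.
With at most 3 per day and 5 tasks, at least 2 days are needed.
3 works (last occupied day: Wed): for example Research -> Wed, Deploy -> Wed, Test -> Tue, Plan -> Wed, Triage -> Mon.

3 days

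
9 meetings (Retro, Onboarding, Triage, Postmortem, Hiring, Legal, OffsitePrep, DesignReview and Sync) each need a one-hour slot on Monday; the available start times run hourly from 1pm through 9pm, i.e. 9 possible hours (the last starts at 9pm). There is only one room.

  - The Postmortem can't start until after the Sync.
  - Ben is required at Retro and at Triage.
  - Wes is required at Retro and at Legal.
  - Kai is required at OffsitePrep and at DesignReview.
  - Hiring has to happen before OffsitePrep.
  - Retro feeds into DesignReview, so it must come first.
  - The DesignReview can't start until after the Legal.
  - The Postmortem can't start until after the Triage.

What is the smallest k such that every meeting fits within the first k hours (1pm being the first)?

9

The precedence chain requires at least 2 distinct hours.
With at most 1 per hour and 9 meetings, at least 9 hours are needed.
9 works (last occupied hour: 9pm): for example Retro in 4pm, DesignReview in 6pm, Legal in 5pm, Hiring in 7pm, Postmortem in 3pm, Sync in 2pm, Triage in 1pm, Onboarding in 9pm, OffsitePrep in 8pm.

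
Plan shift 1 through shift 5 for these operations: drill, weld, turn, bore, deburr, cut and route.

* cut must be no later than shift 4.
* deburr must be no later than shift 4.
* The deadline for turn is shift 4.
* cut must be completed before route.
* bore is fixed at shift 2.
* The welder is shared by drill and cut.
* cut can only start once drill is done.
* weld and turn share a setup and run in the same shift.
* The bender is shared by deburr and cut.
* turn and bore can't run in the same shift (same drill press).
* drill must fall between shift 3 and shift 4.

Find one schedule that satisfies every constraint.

cut -> shift 4; turn -> shift 1; weld -> shift 1; deburr -> shift 1; route -> shift 5; bore -> shift 2; drill -> shift 3

Checking: cut(shift 4) before route(shift 5); drill(shift 3) before cut(shift 4); deburr(shift 1) != cut(shift 4); turn(shift 1) != bore(shift 2); drill(shift 3) != cut(shift 4); weld = turn = shift 1; drill=shift 3 in [shift 3,shift 4]; cut=shift 4 in [shift 1,shift 4]; deburr=shift 1 in [shift 1,shift 4]; bore=shift 2 in [shift 2,shift 2]; turn=shift 1 in [shift 1,shift 4].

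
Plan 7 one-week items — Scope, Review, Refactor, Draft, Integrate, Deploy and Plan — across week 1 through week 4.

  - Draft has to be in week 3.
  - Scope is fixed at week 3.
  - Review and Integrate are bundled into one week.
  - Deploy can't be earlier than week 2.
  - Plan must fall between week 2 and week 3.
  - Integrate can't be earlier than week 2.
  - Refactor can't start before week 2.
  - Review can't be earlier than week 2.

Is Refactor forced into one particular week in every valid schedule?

Refactor can be week 2 (e.g. Scope -> week 3, Refactor -> week 2, Integrate -> week 2, Deploy -> week 2, Draft -> week 3, Plan -> week 2, Review -> week 2) or week 3 (e.g. Draft=week 3, Refactor=week 3, Plan=week 2, Review=week 2, Integrate=week 2, Scope=week 3, Deploy=week 2).

No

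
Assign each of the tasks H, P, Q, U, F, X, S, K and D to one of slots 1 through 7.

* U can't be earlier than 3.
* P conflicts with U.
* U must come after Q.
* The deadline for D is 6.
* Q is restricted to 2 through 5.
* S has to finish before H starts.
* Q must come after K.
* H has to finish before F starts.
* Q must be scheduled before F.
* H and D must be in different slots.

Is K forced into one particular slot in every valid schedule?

K can be 1 (e.g. D=1; P=1; F=3; K=1; X=1; U=3; S=1; Q=2; H=2) or 2 (e.g. S -> 1, P -> 1, K -> 2, U -> 4, X -> 1, F -> 4, H -> 2, D -> 1, Q -> 3).

No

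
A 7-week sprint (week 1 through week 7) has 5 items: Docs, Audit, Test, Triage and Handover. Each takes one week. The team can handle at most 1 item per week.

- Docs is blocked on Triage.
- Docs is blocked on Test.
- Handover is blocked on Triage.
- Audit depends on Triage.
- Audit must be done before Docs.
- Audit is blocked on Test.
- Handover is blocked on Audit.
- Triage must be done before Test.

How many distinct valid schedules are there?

42

Splitting on Docs: it can be week 4 (3), week 5 (9), week 6 (15), week 7 (15). Listing each branch's schedules as (Audit, Test, Triage, Handover) by week number:
Docs=week 4: (3,2,1,5) (3,2,1,6) (3,2,1,7) — 3.
Docs=week 5: (3,2,1,4) (3,2,1,6) (3,2,1,7) (4,2,1,6) (4,2,1,7) (4,3,1,6) (4,3,1,7) (4,3,2,6) (4,3,2,7) — 9.
Docs=week 6: (3,2,1,4) (3,2,1,5) (3,2,1,7) (4,2,1,5) (4,2,1,7) (4,3,1,5) (4,3,1,7) (4,3,2,5) (4,3,2,7) (5,2,1,7) (5,3,1,7) (5,3,2,7) (5,4,1,7) (5,4,2,7) (5,4,3,7) — 15.
Docs=week 7: (3,2,1,4) (3,2,1,5) (3,2,1,6) (4,2,1,5) (4,2,1,6) (4,3,1,5) (4,3,1,6) (4,3,2,5) (4,3,2,6) (5,2,1,6) (5,3,1,6) (5,3,2,6) (5,4,1,6) (5,4,2,6) (5,4,3,6) — 15.
Summing: 3 + 9 + 15 + 15 = 42.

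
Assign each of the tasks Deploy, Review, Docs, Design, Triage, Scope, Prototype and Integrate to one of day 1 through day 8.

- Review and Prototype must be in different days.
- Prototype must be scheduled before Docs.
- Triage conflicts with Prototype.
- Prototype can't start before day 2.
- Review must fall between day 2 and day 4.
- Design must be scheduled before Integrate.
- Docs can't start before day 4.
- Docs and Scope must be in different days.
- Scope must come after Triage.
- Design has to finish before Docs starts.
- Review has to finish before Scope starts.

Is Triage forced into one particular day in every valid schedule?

Triage can be day 1 (e.g. Integrate -> day 2, Prototype -> day 3, Docs -> day 4, Review -> day 2, Scope -> day 3, Design -> day 1, Deploy -> day 1, Triage -> day 1) or day 2 (e.g. Docs -> day 4; Scope -> day 3; Integrate -> day 2; Deploy -> day 1; Prototype -> day 3; Design -> day 1; Review -> day 2; Triage -> day 2).

No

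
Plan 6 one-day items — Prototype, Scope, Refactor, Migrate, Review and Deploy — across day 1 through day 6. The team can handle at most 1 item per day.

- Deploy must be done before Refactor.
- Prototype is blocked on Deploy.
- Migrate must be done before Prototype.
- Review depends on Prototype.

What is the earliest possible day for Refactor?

day 2

Precedence pushes Refactor to at least day 2.
Refactor at day 2 is achievable: Review in day 5, Refactor in day 2, Migrate in day 3, Deploy in day 1, Prototype in day 4, Scope in day 6.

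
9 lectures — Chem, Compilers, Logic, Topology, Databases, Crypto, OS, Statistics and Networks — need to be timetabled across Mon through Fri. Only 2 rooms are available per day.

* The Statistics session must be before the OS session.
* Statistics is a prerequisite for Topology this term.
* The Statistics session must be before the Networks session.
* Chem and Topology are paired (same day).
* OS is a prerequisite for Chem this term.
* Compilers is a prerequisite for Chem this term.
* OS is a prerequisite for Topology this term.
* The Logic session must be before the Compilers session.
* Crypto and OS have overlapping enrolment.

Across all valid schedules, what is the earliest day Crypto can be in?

Mon

Crypto at Mon is achievable: Logic -> Tue; Compilers -> Wed; Chem -> Thu; Databases -> Fri; Statistics -> Mon; Crypto -> Mon; OS -> Tue; Topology -> Thu; Networks -> Wed.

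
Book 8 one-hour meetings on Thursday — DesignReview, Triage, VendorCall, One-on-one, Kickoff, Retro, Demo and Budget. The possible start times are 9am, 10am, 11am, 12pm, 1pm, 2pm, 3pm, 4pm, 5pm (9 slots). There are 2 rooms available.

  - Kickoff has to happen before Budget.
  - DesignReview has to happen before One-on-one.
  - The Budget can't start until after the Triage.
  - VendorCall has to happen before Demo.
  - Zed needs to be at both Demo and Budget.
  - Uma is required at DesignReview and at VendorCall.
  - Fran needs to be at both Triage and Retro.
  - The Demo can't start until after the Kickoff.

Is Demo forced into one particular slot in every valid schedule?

Demo can be 10am (e.g. One-on-one in 12pm, VendorCall in 9am, Budget in 11am, Retro in 12pm, DesignReview in 11am, Kickoff in 9am, Demo in 10am, Triage in 10am) or 11am (e.g. Demo -> 11am; Triage -> 9am; Retro -> 12pm; Kickoff -> 9am; VendorCall -> 10am; DesignReview -> 11am; One-on-one -> 12pm; Budget -> 10am).

No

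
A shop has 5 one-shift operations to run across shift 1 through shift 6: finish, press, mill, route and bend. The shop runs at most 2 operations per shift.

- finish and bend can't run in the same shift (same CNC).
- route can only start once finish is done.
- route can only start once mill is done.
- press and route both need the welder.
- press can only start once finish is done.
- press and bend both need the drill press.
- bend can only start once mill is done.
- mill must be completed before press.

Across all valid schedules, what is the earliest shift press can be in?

Precedence pushes press to at least shift 2.
press at shift 2 is achievable: mill -> shift 1, press -> shift 2, bend -> shift 3, finish -> shift 1, route -> shift 3.

shift 2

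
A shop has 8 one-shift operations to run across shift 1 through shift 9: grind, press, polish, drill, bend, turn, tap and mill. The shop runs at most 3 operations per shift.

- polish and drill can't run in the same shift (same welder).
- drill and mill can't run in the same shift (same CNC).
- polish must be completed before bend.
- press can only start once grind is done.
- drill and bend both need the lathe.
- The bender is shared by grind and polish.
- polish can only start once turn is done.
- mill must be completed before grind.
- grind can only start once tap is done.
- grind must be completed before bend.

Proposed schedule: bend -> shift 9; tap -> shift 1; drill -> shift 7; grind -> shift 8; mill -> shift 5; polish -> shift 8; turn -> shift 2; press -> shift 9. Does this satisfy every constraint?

polish can only start once turn is done — holds.
polish must be completed before bend — holds.
polish and drill can't run in the same shift (same welder) — holds.
mill must be completed before grind — holds.
grind can only start once tap is done — holds.
press can only start once grind is done — holds.
grind must be completed before bend — holds.
drill and mill can't run in the same shift (same CNC) — holds.
The bender is shared by grind and polish — violated.
The shop runs at most 3 operations per shift — holds.
drill and bend both need the lathe — holds.

Invalid. The bender is shared by grind and polish.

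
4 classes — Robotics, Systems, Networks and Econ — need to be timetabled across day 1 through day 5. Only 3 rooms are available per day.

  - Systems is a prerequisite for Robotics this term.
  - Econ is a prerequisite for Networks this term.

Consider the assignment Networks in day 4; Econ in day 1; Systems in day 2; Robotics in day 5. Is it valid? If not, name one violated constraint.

Valid

Only 3 rooms are available per day — holds.
Econ is a prerequisite for Networks this term — holds.
Systems is a prerequisite for Robotics this term — holds.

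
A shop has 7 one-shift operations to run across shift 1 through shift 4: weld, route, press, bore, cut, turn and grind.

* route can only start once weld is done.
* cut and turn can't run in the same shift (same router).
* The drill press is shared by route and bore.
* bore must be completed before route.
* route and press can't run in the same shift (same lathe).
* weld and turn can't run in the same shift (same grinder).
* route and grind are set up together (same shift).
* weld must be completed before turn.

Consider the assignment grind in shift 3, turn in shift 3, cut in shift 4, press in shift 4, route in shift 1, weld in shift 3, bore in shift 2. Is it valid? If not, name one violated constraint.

route and grind are set up together (same shift) — violated.
weld must be completed before turn — violated.
bore must be completed before route — violated.
The drill press is shared by route and bore — holds.
cut and turn can't run in the same shift (same router) — holds.
weld and turn can't run in the same shift (same grinder) — violated.
route and press can't run in the same shift (same lathe) — holds.
route can only start once weld is done — violated.

No — it violates: route can only start once weld is done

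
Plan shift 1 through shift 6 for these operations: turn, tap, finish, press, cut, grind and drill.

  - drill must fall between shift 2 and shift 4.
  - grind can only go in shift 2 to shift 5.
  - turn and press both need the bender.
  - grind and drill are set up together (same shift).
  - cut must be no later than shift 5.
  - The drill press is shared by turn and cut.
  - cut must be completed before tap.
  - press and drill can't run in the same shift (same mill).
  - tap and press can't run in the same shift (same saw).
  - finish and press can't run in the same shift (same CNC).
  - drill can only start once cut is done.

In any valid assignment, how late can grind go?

shift 4

Grind is available from shift 2; grind's own window allows nothing later than shift 5; grind must be in the same shift as drill, which can't be after shift 4, so grind is at most shift 4.
grind at shift 4 is achievable: tap in shift 2; drill in shift 4; press in shift 3; finish in shift 1; turn in shift 2; cut in shift 1; grind in shift 4.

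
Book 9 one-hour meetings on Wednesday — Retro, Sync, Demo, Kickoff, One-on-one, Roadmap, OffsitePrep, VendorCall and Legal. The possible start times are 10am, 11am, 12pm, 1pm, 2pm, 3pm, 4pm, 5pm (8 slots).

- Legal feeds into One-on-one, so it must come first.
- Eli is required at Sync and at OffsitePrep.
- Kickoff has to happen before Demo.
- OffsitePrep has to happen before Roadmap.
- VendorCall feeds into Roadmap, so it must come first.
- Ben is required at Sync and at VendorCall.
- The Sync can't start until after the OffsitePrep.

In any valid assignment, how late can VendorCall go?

4pm

Downstream work caps VendorCall at 4pm.
VendorCall at 4pm is achievable: Sync=11am, Kickoff=10am, VendorCall=4pm, Retro=10am, Legal=10am, Demo=11am, Roadmap=5pm, One-on-one=11am, OffsitePrep=10am.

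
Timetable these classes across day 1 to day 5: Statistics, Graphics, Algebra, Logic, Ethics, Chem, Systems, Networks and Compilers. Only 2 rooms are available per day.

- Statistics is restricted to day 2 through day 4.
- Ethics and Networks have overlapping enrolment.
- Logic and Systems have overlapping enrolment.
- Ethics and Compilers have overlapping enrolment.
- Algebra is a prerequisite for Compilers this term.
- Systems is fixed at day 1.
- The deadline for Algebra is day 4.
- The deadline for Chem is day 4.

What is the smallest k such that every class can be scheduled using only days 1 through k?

5

The precedence chain requires at least 2 distinct days.
With at most 2 per day and 9 classes, at least 5 days are needed.
5 works (last occupied day: day 5): for example Chem in day 2; Ethics in day 4; Algebra in day 1; Graphics in day 3; Logic in day 4; Systems in day 1; Statistics in day 2; Networks in day 5; Compilers in day 3.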